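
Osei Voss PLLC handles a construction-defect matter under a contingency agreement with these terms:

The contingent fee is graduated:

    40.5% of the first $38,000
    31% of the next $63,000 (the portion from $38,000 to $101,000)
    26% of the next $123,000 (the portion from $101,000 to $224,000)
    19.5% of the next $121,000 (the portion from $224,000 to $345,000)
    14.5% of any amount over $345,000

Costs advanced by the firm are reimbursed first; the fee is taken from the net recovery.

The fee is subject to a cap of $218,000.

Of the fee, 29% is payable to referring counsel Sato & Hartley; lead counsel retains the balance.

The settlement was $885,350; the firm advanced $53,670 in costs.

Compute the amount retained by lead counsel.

Fee base (net of costs): $885,350 − $53,670 = $831,680
First $38,000 at 40.5% = $15,390.00
Next $63,000 at 31% = $19,530.00
Next $123,000 at 26% = $31,980.00
Next $121,000 at 19.5% = $23,595.00
Remaining $486,680 at 14.5% = $70,568.60
Fee: $15,390.00 + $19,530.00 + $31,980.00 + $23,595.00 + $70,568.60 = $161,063.60
$161,063.60 is under the $218,000 cap.
Referral share: 29% of $161,063.60 = $46,708.44; lead counsel retains $161,063.60 − $46,708.44 = $114,355.16.

$114,355.16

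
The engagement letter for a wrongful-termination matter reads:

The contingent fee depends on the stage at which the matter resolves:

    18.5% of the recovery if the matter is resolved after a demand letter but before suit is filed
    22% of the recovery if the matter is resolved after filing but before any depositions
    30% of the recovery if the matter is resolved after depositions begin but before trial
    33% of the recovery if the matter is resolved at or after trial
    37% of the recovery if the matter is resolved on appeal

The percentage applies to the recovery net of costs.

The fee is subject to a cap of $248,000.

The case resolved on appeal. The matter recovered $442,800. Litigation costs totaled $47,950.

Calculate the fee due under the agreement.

Fee base (net of costs): $442,800 − $47,950 = $394,850
The matter resolved on appeal, so the 37% rate applies.
$394,850 × 37% = $146,094.50
$146,094.50 is under the $248,000 cap.

$146,094.50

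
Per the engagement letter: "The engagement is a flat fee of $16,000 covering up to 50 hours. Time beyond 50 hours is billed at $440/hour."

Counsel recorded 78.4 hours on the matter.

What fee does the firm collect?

$28,496.00

Flat fee: $16,000.00
Excess hours: 78.4 − 50 = 28.4
Overrun: 28.4 × $440 = $12,496.00
Total: $16,000.00 + $12,496.00 = $28,496.00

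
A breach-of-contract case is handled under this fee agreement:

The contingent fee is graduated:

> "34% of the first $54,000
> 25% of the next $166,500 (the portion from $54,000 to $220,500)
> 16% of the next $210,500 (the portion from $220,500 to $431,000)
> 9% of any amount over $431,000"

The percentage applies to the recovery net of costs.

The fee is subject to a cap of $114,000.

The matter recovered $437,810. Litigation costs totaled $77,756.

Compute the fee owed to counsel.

$82,313.64

Fee base (net of costs): $437,810 − $77,756 = $360,054
First $54,000 at 34% = $18,360.00
Next $166,500 at 25% = $41,625.00
Remaining $139,554 at 16% = $22,328.64
Fee: $18,360.00 + $41,625.00 + $22,328.64 = $82,313.64
$82,313.64 is under the $114,000 cap.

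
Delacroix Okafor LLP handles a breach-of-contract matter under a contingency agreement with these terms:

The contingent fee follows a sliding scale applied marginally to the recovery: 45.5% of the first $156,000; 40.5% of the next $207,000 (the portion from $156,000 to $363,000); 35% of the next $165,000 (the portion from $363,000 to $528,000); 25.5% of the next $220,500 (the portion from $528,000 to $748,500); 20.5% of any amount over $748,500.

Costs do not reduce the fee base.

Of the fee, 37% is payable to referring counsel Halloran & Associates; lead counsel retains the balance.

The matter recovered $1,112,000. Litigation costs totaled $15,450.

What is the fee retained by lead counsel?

Fee base is the gross recovery, $1,112,000; costs are reimbursed separately.
First $156,000 at 45.5% = $70,980.00
Next $207,000 at 40.5% = $83,835.00
Next $165,000 at 35% = $57,750.00
Next $220,500 at 25.5% = $56,227.50
Remaining $363,500 at 20.5% = $74,517.50
Fee: $70,980.00 + $83,835.00 + $57,750.00 + $56,227.50 + $74,517.50 = $343,310.00
Referral share: 37% of $343,310.00 = $127,024.70; lead counsel retains $343,310.00 − $127,024.70 = $216,285.30.

$216,285.30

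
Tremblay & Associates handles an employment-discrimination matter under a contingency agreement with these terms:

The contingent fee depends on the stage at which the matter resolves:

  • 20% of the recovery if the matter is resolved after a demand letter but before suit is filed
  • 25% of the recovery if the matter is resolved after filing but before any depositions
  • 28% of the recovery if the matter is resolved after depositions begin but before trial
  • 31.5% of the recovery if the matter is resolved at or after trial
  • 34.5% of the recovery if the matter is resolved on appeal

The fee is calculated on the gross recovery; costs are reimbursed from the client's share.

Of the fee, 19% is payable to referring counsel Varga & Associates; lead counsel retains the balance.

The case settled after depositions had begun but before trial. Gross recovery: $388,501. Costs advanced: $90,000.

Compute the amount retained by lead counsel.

Fee base is the gross recovery, $388,501; costs are reimbursed separately.
The matter settled after depositions had begun but before trial, so the 28% rate applies.
$388,501 × 28% = $108,780.28
Referral share: 19% of $108,780.28 = $20,668.25; lead counsel retains $108,780.28 − $20,668.25 = $88,112.03.

$88,112.03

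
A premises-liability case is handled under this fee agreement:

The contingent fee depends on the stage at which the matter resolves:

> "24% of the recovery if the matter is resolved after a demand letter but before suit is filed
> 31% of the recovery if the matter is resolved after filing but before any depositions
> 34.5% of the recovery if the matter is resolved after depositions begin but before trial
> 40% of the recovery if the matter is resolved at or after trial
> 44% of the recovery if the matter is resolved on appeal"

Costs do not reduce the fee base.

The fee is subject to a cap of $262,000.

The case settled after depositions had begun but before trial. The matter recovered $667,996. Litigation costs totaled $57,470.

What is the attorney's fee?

$230,458.62

Fee base is the gross recovery, $667,996; costs are reimbursed separately.
The matter settled after depositions had begun but before trial, so the 34.5% rate applies.
$667,996 × 34.5% = $230,458.62
$230,458.62 is under the $262,000 cap.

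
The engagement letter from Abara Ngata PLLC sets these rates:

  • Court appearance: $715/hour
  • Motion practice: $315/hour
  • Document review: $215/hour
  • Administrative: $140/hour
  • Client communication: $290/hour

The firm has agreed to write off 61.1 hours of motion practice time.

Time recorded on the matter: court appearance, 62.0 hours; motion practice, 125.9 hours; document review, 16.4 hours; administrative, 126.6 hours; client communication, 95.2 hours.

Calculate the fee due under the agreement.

$113,600.00

Court appearance: 62.0 × $715 = $44,330.00
Motion practice: 125.9 × $315 = $39,658.50
Document review: 16.4 × $215 = $3,526.00
Administrative: 126.6 × $140 = $17,724.00
Client communication: 95.2 × $290 = $27,608.00
Subtotal: $132,846.50
Write-off: 61.1 × $315 = $19,246.50
Total: $132,846.50 − $19,246.50 = $113,600.00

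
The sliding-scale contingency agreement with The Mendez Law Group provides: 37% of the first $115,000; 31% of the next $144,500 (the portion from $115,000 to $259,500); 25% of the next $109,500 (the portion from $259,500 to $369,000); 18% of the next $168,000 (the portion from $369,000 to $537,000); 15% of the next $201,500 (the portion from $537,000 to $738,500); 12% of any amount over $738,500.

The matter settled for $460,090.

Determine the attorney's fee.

First $115,000 at 37% = $42,550.00
Next $144,500 at 31% = $44,795.00
Next $109,500 at 25% = $27,375.00
Remaining $91,090 at 18% = $16,396.20
Fee: $42,550.00 + $44,795.00 + $27,375.00 + $16,396.20 = $131,116.20

$131,116.20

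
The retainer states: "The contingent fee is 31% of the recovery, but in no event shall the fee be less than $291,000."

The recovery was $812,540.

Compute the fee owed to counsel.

31% of $812,540 = $251,887.40
That is below the $291,000 minimum, so the minimum applies.

$291,000.00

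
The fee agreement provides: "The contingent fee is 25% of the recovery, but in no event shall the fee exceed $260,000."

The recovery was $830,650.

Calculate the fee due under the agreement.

$207,662.50

25% of $830,650 = $207,662.50
That is under the $260,000 cap.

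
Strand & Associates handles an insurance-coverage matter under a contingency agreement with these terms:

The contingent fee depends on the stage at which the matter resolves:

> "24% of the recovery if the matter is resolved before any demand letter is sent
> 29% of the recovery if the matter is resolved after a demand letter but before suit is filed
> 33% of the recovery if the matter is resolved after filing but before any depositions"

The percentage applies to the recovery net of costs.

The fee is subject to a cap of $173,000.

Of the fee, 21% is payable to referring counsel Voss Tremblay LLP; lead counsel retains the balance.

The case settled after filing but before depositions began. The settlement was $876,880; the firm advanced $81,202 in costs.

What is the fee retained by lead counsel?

$136,670.00

Fee base (net of costs): $876,880 − $81,202 = $795,678
The matter settled after filing but before depositions began, so the 33% rate applies.
$795,678 × 33% = $262,573.74
$262,573.74 exceeds the $173,000 cap, so the fee is capped at $173,000.00.
Referral share: 21% of $173,000.00 = $36,330.00; lead counsel retains $173,000.00 − $36,330.00 = $136,670.00.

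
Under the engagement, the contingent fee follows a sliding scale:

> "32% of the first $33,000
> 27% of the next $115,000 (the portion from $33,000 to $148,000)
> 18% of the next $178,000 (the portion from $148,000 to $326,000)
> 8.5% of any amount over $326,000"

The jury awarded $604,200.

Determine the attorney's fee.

$97,297.00

First $33,000 at 32% = $10,560.00
Next $115,000 at 27% = $31,050.00
Next $178,000 at 18% = $32,040.00
Remaining $278,200 at 8.5% = $23,647.00
Fee: $10,560.00 + $31,050.00 + $32,040.00 + $23,647.00 = $97,297.00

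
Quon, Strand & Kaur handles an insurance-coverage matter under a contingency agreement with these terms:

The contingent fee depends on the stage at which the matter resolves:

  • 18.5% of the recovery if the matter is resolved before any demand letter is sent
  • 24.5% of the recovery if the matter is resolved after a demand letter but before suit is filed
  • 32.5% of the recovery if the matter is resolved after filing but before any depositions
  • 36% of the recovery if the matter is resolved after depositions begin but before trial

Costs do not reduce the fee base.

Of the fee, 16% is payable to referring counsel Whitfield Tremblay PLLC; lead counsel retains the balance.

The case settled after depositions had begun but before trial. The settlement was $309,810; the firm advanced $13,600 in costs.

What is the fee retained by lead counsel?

$93,686.54

Fee base is the gross recovery, $309,810; costs are reimbursed separately.
The matter settled after depositions had begun but before trial, so the 36% rate applies.
$309,810 × 36% = $111,531.60
Referral share: 16% of $111,531.60 = $17,845.06; lead counsel retains $111,531.60 − $17,845.06 = $93,686.54.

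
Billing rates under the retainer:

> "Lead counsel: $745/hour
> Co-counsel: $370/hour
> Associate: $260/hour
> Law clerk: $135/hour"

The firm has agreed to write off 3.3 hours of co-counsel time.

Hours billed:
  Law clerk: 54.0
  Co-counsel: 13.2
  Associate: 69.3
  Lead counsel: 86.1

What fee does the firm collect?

Lead counsel: 86.1 × $745 = $64,144.50
Co-counsel: 13.2 × $370 = $4,884.00
Associate: 69.3 × $260 = $18,018.00
Law clerk: 54.0 × $135 = $7,290.00
Subtotal: $94,336.50
Write-off: 3.3 × $370 = $1,221.00
Total: $94,336.50 − $1,221.00 = $93,115.50

$93,115.50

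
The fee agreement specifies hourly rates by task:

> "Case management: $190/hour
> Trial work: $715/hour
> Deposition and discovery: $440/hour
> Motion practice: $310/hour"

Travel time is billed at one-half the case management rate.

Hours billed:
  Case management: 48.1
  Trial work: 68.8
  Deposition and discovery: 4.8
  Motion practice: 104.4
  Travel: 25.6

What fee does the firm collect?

$95,239.00

Case management: 48.1 × $190 = $9,139.00
Trial work: 68.8 × $715 = $49,192.00
Deposition and discovery: 4.8 × $440 = $2,112.00
Motion practice: 104.4 × $310 = $32,364.00
Subtotal: $9,139.00 + $49,192.00 + $2,112.00 + $32,364.00 = $92,807.00
Travel: 25.6 × ($190 ÷ 2) = 25.6 × $95.00 = $2,432.00
Total: $92,807.00 + $2,432.00 = $95,239.00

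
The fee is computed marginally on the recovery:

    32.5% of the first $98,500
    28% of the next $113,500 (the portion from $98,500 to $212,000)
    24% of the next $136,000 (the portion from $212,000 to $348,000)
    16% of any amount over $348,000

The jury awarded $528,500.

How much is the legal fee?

First $98,500 at 32.5% = $32,012.50
Next $113,500 at 28% = $31,780.00
Next $136,000 at 24% = $32,640.00
Remaining $180,500 at 16% = $28,880.00
Fee: $32,012.50 + $31,780.00 + $32,640.00 + $28,880.00 = $125,312.50

$125,312.50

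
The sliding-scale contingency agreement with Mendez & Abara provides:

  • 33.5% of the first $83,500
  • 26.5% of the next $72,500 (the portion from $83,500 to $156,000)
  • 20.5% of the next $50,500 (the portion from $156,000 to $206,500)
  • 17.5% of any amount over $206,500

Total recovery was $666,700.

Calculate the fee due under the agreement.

First $83,500 at 33.5% = $27,972.50
Next $72,500 at 26.5% = $19,212.50
Next $50,500 at 20.5% = $10,352.50
Remaining $460,200 at 17.5% = $80,535.00
Fee: $27,972.50 + $19,212.50 + $10,352.50 + $80,535.00 = $138,072.50

$138,072.50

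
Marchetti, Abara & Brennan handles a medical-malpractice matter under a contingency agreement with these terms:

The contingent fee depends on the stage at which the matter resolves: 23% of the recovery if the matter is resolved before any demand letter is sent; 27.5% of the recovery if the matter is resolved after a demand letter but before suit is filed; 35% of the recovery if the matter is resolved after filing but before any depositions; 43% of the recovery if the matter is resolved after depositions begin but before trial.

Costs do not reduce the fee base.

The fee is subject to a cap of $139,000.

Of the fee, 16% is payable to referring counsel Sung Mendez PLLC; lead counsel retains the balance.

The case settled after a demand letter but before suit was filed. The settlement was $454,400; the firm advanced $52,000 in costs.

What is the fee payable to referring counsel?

$19,993.60

Fee base is the gross recovery, $454,400; costs are reimbursed separately.
The matter settled after a demand letter but before suit was filed, so the 27.5% rate applies.
$454,400 × 27.5% = $124,960.00
$124,960.00 is under the $139,000 cap.
Referral share: 16% of $124,960.00 = $19,993.60; lead counsel retains $124,960.00 − $19,993.60 = $104,966.40.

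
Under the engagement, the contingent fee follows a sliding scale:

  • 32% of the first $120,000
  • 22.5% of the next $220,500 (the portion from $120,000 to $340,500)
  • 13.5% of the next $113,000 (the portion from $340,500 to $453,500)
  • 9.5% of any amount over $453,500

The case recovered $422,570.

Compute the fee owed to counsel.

$99,091.95

First $120,000 at 32% = $38,400.00
Next $220,500 at 22.5% = $49,612.50
Remaining $82,070 at 13.5% = $11,079.45
Fee: $38,400.00 + $49,612.50 + $11,079.45 = $99,091.95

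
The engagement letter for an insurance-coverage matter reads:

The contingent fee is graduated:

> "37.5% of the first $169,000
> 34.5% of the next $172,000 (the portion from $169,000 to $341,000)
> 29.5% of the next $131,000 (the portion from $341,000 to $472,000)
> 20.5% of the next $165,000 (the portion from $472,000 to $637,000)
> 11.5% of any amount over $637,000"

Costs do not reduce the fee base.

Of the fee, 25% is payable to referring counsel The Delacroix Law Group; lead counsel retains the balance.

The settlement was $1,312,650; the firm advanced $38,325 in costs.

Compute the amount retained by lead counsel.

Fee base is the gross recovery, $1,312,650; costs are reimbursed separately.
First $169,000 at 37.5% = $63,375.00
Next $172,000 at 34.5% = $59,340.00
Next $131,000 at 29.5% = $38,645.00
Next $165,000 at 20.5% = $33,825.00
Remaining $675,650 at 11.5% = $77,699.75
Fee: $63,375.00 + $59,340.00 + $38,645.00 + $33,825.00 + $77,699.75 = $272,884.75
Referral share: 25% of $272,884.75 = $68,221.19; lead counsel retains $272,884.75 − $68,221.19 = $204,663.56.

$204,663.56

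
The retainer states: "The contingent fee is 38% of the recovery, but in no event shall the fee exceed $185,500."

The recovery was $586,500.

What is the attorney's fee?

$185,500.00

38% of $586,500 = $222,870.00
That exceeds the $185,500 cap, so the fee is capped at $185,500.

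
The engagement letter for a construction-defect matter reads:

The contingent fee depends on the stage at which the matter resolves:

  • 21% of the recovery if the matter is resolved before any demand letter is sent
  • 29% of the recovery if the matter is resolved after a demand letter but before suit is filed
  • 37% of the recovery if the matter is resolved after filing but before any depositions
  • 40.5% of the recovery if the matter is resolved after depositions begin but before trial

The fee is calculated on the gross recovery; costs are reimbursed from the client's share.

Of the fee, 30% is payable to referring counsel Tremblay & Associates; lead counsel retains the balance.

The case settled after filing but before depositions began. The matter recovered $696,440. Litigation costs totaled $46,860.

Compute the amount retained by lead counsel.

$180,377.96

Fee base is the gross recovery, $696,440; costs are reimbursed separately.
The matter settled after filing but before depositions began, so the 37% rate applies.
$696,440 × 37% = $257,682.80
Referral share: 30% of $257,682.80 = $77,304.84; lead counsel retains $257,682.80 − $77,304.84 = $180,377.96.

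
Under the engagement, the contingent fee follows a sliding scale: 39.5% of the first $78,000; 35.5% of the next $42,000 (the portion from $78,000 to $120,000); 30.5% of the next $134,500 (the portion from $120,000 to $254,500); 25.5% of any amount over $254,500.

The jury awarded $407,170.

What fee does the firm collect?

First $78,000 at 39.5% = $30,810.00
Next $42,000 at 35.5% = $14,910.00
Next $134,500 at 30.5% = $41,022.50
Remaining $152,670 at 25.5% = $38,930.85
Fee: $30,810.00 + $14,910.00 + $41,022.50 + $38,930.85 = $125,673.35

$125,673.35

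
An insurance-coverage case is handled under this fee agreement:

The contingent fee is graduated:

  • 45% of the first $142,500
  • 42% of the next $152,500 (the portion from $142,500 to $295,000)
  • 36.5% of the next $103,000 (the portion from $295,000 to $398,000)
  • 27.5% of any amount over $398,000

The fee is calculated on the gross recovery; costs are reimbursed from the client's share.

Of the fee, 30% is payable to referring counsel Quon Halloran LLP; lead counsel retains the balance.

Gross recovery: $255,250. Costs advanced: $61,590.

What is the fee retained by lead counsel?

$78,036.00

Fee base is the gross recovery, $255,250; costs are reimbursed separately.
First $142,500 at 45% = $64,125.00
Remaining $112,750 at 42% = $47,355.00
Fee: $64,125.00 + $47,355.00 = $111,480.00
Referral share: 30% of $111,480.00 = $33,444.00; lead counsel retains $111,480.00 − $33,444.00 = $78,036.00.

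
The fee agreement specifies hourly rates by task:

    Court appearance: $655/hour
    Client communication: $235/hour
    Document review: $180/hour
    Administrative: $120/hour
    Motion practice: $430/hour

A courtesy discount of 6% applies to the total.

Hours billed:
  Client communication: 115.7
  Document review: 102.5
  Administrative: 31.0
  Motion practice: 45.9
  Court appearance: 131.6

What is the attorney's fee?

$145,976.83

Court appearance: 131.6 × $655 = $86,198.00
Client communication: 115.7 × $235 = $27,189.50
Document review: 102.5 × $180 = $18,450.00
Administrative: 31.0 × $120 = $3,720.00
Motion practice: 45.9 × $430 = $19,737.00
Subtotal: $155,294.50
Less 6% discount: −$9,317.67
Total: $155,294.50 − $9,317.67 = $145,976.83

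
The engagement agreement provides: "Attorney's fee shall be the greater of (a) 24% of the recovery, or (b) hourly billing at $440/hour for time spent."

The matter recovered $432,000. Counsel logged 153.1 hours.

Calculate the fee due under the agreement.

$103,680.00

(a) 24% of $432,000 = $103,680.00
(b) 153.1 × $440 = $67,364.00
The greater is (a): $103,680.00.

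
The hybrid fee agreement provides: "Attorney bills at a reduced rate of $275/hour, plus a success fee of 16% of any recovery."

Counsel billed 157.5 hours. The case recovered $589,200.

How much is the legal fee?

Hourly: 157.5 × $275 = $43,312.50
Success fee: 16% of $589,200 = $94,272.00
Total: $43,312.50 + $94,272.00 = $137,584.50

$137,584.50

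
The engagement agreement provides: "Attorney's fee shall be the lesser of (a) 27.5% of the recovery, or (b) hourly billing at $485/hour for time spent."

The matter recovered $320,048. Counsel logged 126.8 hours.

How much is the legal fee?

$61,498.00

(a) 27.5% of $320,048 = $88,013.20
(b) 126.8 × $485 = $61,498.00
The lesser is (b): $61,498.00.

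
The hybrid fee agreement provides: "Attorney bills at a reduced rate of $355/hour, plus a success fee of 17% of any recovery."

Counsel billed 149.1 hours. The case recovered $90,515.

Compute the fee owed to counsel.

$68,318.05

Hourly: 149.1 × $355 = $52,930.50
Success fee: 17% of $90,515 = $15,387.55
Total: $52,930.50 + $15,387.55 = $68,318.05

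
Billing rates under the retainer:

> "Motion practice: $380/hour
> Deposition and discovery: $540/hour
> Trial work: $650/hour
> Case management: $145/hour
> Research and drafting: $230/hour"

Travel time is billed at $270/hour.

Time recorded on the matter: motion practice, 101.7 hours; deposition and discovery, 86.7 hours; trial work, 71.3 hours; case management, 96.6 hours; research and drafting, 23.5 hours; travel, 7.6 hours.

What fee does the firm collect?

Motion practice: 101.7 × $380 = $38,646.00
Deposition and discovery: 86.7 × $540 = $46,818.00
Trial work: 71.3 × $650 = $46,345.00
Case management: 96.6 × $145 = $14,007.00
Research and drafting: 23.5 × $230 = $5,405.00
Subtotal: $38,646.00 + $46,818.00 + $46,345.00 + $14,007.00 + $5,405.00 = $151,221.00
Travel: 7.6 × $270 = $2,052.00
Total: $151,221.00 + $2,052.00 = $153,273.00

$153,273.00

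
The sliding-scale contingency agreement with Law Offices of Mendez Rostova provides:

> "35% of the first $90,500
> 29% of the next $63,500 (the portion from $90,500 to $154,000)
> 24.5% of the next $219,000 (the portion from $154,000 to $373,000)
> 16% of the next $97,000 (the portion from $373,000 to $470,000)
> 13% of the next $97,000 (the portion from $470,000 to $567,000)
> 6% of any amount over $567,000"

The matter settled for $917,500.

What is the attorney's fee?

$152,905.00

First $90,500 at 35% = $31,675.00
Next $63,500 at 29% = $18,415.00
Next $219,000 at 24.5% = $53,655.00
Next $97,000 at 16% = $15,520.00
Next $97,000 at 13% = $12,610.00
Remaining $350,500 at 6% = $21,030.00
Fee: $31,675.00 + $18,415.00 + $53,655.00 + $15,520.00 + $12,610.00 + $21,030.00 = $152,905.00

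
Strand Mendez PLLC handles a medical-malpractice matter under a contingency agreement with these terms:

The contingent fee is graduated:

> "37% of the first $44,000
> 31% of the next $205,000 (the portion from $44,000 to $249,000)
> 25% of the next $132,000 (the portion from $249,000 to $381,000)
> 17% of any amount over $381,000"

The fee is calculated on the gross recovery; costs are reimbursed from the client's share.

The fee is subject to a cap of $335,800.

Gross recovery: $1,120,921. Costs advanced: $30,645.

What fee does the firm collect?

$238,616.57

Fee base is the gross recovery, $1,120,921; costs are reimbursed separately.
First $44,000 at 37% = $16,280.00
Next $205,000 at 31% = $63,550.00
Next $132,000 at 25% = $33,000.00
Remaining $739,921 at 17% = $125,786.57
Fee: $16,280.00 + $63,550.00 + $33,000.00 + $125,786.57 = $238,616.57
$238,616.57 is under the $335,800 cap.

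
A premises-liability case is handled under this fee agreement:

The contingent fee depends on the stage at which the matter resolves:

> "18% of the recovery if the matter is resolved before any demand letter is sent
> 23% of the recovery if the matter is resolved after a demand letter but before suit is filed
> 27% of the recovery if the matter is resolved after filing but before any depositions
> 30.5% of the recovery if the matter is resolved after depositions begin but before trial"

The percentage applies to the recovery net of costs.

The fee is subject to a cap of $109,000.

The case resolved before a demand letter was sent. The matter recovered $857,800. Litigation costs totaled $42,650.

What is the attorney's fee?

Fee base (net of costs): $857,800 − $42,650 = $815,150
The matter resolved before a demand letter was sent, so the 18% rate applies.
$815,150 × 18% = $146,727.00
$146,727.00 exceeds the $109,000 cap, so the fee is capped at $109,000.00.

$109,000.00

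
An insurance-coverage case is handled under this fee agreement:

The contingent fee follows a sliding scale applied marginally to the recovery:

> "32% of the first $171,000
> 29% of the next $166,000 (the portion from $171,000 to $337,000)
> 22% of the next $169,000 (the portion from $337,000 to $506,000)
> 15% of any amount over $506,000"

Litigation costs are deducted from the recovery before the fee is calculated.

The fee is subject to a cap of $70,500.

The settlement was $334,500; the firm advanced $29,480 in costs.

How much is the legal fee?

Fee base (net of costs): $334,500 − $29,480 = $305,020
First $171,000 at 32% = $54,720.00
Remaining $134,020 at 29% = $38,865.80
Fee: $54,720.00 + $38,865.80 = $93,585.80
$93,585.80 exceeds the $70,500 cap, so the fee is capped at $70,500.00.

$70,500.00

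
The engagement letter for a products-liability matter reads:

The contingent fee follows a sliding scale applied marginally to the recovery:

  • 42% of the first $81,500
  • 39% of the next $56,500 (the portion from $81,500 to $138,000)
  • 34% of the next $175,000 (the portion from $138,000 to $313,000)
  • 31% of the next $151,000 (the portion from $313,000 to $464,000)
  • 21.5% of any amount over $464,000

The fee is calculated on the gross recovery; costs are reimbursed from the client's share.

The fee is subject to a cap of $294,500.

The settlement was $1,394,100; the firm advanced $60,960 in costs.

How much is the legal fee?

Fee base is the gross recovery, $1,394,100; costs are reimbursed separately.
First $81,500 at 42% = $34,230.00
Next $56,500 at 39% = $22,035.00
Next $175,000 at 34% = $59,500.00
Next $151,000 at 31% = $46,810.00
Remaining $930,100 at 21.5% = $199,971.50
Fee: $34,230.00 + $22,035.00 + $59,500.00 + $46,810.00 + $199,971.50 = $362,546.50
$362,546.50 exceeds the $294,500 cap, so the fee is capped at $294,500.00.

$294,500.00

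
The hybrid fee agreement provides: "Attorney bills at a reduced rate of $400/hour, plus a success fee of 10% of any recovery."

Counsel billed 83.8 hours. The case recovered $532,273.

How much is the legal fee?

Hourly: 83.8 × $400 = $33,520.00
Success fee: 10% of $532,273 = $53,227.30
Total: $33,520.00 + $53,227.30 = $86,747.30

$86,747.30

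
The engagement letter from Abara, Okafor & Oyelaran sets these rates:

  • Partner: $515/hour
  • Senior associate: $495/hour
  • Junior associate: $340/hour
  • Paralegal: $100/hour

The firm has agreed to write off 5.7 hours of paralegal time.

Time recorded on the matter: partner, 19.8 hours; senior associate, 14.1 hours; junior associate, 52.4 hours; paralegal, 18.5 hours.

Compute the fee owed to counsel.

Partner: 19.8 × $515 = $10,197.00
Senior associate: 14.1 × $495 = $6,979.50
Junior associate: 52.4 × $340 = $17,816.00
Paralegal: 18.5 × $100 = $1,850.00
Subtotal: $36,842.50
Write-off: 5.7 × $100 = $570.00
Total: $36,842.50 − $570.00 = $36,272.50

$36,272.50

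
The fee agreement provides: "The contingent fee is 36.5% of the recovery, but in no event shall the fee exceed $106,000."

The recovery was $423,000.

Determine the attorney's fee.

$106,000.00

36.5% of $423,000 = $154,395.00
That exceeds the $106,000 cap, so the fee is capped at $106,000.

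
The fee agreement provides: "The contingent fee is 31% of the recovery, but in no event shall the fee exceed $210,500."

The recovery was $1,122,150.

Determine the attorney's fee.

$210,500.00

31% of $1,122,150 = $347,866.50
That exceeds the $210,500 cap, so the fee is capped at $210,500.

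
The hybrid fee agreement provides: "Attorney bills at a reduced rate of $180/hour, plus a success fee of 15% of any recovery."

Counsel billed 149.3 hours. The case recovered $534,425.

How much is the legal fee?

Hourly: 149.3 × $180 = $26,874.00
Success fee: 15% of $534,425 = $80,163.75
Total: $26,874.00 + $80,163.75 = $107,037.75

$107,037.75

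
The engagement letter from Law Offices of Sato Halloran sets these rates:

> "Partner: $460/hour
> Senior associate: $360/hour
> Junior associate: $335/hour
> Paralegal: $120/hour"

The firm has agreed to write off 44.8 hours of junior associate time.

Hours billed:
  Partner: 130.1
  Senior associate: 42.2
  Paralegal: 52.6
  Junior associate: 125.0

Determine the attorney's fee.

$108,217.00

Partner: 130.1 × $460 = $59,846.00
Senior associate: 42.2 × $360 = $15,192.00
Junior associate: 125.0 × $335 = $41,875.00
Paralegal: 52.6 × $120 = $6,312.00
Subtotal: $123,225.00
Write-off: 44.8 × $335 = $15,008.00
Total: $123,225.00 − $15,008.00 = $108,217.00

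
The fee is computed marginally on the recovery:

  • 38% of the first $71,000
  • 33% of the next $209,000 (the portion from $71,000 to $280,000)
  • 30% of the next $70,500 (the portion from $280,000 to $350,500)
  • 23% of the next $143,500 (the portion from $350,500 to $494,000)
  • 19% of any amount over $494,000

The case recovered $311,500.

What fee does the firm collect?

First $71,000 at 38% = $26,980.00
Next $209,000 at 33% = $68,970.00
Remaining $31,500 at 30% = $9,450.00
Fee: $26,980.00 + $68,970.00 + $9,450.00 = $105,400.00

$105,400.00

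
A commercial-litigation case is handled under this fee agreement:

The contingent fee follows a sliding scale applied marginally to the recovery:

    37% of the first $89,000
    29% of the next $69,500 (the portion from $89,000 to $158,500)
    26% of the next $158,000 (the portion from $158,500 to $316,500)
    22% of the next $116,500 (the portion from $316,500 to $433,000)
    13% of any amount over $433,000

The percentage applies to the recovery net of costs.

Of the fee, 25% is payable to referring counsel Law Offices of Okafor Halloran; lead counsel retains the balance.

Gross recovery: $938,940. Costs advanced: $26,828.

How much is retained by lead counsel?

Fee base (net of costs): $938,940 − $26,828 = $912,112
First $89,000 at 37% = $32,930.00
Next $69,500 at 29% = $20,155.00
Next $158,000 at 26% = $41,080.00
Next $116,500 at 22% = $25,630.00
Remaining $479,112 at 13% = $62,284.56
Fee: $32,930.00 + $20,155.00 + $41,080.00 + $25,630.00 + $62,284.56 = $182,079.56
Referral share: 25% of $182,079.56 = $45,519.89; lead counsel retains $182,079.56 − $45,519.89 = $136,559.67.

$136,559.67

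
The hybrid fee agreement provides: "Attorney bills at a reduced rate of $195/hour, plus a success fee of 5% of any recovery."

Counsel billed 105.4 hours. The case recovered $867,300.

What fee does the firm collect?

Hourly: 105.4 × $195 = $20,553.00
Success fee: 5% of $867,300 = $43,365.00
Total: $20,553.00 + $43,365.00 = $63,918.00

$63,918.00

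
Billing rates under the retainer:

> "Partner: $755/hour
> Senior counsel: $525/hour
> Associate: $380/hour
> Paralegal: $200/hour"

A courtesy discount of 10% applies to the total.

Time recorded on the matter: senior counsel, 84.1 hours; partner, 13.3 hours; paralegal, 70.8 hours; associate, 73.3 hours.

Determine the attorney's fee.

$86,587.20

Partner: 13.3 × $755 = $10,041.50
Senior counsel: 84.1 × $525 = $44,152.50
Associate: 73.3 × $380 = $27,854.00
Paralegal: 70.8 × $200 = $14,160.00
Subtotal: $96,208.00
Less 10% discount: −$9,620.80
Total: $96,208.00 − $9,620.80 = $86,587.20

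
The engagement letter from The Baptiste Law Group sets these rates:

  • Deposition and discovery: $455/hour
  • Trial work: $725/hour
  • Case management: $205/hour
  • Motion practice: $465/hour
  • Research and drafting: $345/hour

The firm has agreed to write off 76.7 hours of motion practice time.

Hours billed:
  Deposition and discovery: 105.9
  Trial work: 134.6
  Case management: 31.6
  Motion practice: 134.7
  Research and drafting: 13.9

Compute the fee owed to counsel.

$184,013.00

Deposition and discovery: 105.9 × $455 = $48,184.50
Trial work: 134.6 × $725 = $97,585.00
Case management: 31.6 × $205 = $6,478.00
Motion practice: 134.7 × $465 = $62,635.50
Research and drafting: 13.9 × $345 = $4,795.50
Subtotal: $219,678.50
Write-off: 76.7 × $465 = $35,665.50
Total: $219,678.50 − $35,665.50 = $184,013.00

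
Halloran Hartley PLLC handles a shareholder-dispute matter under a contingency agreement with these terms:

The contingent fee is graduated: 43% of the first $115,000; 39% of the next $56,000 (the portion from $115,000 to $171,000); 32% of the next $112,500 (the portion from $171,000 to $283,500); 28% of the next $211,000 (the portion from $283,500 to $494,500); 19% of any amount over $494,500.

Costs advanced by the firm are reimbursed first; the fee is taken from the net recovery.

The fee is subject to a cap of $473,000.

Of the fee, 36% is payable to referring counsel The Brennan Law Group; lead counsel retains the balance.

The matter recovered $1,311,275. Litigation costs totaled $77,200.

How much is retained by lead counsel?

$196,409.12

Fee base (net of costs): $1,311,275 − $77,200 = $1,234,075
First $115,000 at 43% = $49,450.00
Next $56,000 at 39% = $21,840.00
Next $112,500 at 32% = $36,000.00
Next $211,000 at 28% = $59,080.00
Remaining $739,575 at 19% = $140,519.25
Fee: $49,450.00 + $21,840.00 + $36,000.00 + $59,080.00 + $140,519.25 = $306,889.25
$306,889.25 is under the $473,000 cap.
Referral share: 36% of $306,889.25 = $110,480.13; lead counsel retains $306,889.25 − $110,480.13 = $196,409.12.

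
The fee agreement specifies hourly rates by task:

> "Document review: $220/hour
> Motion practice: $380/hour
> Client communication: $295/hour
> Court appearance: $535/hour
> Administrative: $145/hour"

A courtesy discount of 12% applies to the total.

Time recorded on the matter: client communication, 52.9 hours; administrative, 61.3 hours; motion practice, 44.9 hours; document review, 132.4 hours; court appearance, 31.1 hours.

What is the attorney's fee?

Document review: 132.4 × $220 = $29,128.00
Motion practice: 44.9 × $380 = $17,062.00
Client communication: 52.9 × $295 = $15,605.50
Court appearance: 31.1 × $535 = $16,638.50
Administrative: 61.3 × $145 = $8,888.50
Subtotal: $87,322.50
Less 12% discount: −$10,478.70
Total: $87,322.50 − $10,478.70 = $76,843.80

$76,843.80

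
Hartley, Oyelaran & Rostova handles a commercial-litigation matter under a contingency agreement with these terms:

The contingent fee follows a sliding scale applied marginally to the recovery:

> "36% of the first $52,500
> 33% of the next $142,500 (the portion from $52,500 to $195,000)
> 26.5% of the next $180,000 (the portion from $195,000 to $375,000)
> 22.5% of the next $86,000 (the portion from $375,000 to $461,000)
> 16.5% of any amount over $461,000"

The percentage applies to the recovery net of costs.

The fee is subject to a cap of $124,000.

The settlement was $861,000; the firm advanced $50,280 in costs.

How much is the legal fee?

$124,000.00

Fee base (net of costs): $861,000 − $50,280 = $810,720
First $52,500 at 36% = $18,900.00
Next $142,500 at 33% = $47,025.00
Next $180,000 at 26.5% = $47,700.00
Next $86,000 at 22.5% = $19,350.00
Remaining $349,720 at 16.5% = $57,703.80
Fee: $18,900.00 + $47,025.00 + $47,700.00 + $19,350.00 + $57,703.80 = $190,678.80
$190,678.80 exceeds the $124,000 cap, so the fee is capped at $124,000.00.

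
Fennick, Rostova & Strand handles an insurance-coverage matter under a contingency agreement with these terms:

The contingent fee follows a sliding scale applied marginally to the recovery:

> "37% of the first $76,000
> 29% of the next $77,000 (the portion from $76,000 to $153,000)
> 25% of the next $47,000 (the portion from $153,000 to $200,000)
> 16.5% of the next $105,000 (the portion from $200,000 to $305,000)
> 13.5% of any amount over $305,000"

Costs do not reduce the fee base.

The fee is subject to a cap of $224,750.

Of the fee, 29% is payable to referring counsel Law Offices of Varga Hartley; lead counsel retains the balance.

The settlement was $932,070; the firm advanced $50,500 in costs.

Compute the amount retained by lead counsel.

$116,567.41

Fee base is the gross recovery, $932,070; costs are reimbursed separately.
First $76,000 at 37% = $28,120.00
Next $77,000 at 29% = $22,330.00
Next $47,000 at 25% = $11,750.00
Next $105,000 at 16.5% = $17,325.00
Remaining $627,070 at 13.5% = $84,654.45
Fee: $28,120.00 + $22,330.00 + $11,750.00 + $17,325.00 + $84,654.45 = $164,179.45
$164,179.45 is under the $224,750 cap.
Referral share: 29% of $164,179.45 = $47,612.04; lead counsel retains $164,179.45 − $47,612.04 = $116,567.41.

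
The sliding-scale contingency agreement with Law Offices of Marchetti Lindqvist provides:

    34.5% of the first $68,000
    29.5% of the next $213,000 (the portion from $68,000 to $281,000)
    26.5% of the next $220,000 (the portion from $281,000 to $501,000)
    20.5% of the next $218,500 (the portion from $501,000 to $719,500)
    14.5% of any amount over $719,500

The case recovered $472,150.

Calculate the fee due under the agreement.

$136,949.75

First $68,000 at 34.5% = $23,460.00
Next $213,000 at 29.5% = $62,835.00
Remaining $191,150 at 26.5% = $50,654.75
Fee: $23,460.00 + $62,835.00 + $50,654.75 = $136,949.75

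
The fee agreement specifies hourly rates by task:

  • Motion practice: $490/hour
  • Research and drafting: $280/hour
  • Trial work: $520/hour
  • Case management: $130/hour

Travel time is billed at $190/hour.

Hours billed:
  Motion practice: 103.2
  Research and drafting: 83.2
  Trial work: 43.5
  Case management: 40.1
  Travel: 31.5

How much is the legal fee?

Motion practice: 103.2 × $490 = $50,568.00
Research and drafting: 83.2 × $280 = $23,296.00
Trial work: 43.5 × $520 = $22,620.00
Case management: 40.1 × $130 = $5,213.00
Subtotal: $50,568.00 + $23,296.00 + $22,620.00 + $5,213.00 = $101,697.00
Travel: 31.5 × $190 = $5,985.00
Total: $101,697.00 + $5,985.00 = $107,682.00

$107,682.00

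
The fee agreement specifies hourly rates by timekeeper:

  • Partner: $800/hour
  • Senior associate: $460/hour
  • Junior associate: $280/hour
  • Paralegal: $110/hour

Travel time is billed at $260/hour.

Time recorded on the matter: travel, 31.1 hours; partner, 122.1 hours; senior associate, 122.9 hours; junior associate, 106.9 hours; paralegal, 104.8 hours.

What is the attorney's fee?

$203,760.00

Partner: 122.1 × $800 = $97,680.00
Senior associate: 122.9 × $460 = $56,534.00
Junior associate: 106.9 × $280 = $29,932.00
Paralegal: 104.8 × $110 = $11,528.00
Subtotal: $97,680.00 + $56,534.00 + $29,932.00 + $11,528.00 = $195,674.00
Travel: 31.1 × $260 = $8,086.00
Total: $195,674.00 + $8,086.00 = $203,760.00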